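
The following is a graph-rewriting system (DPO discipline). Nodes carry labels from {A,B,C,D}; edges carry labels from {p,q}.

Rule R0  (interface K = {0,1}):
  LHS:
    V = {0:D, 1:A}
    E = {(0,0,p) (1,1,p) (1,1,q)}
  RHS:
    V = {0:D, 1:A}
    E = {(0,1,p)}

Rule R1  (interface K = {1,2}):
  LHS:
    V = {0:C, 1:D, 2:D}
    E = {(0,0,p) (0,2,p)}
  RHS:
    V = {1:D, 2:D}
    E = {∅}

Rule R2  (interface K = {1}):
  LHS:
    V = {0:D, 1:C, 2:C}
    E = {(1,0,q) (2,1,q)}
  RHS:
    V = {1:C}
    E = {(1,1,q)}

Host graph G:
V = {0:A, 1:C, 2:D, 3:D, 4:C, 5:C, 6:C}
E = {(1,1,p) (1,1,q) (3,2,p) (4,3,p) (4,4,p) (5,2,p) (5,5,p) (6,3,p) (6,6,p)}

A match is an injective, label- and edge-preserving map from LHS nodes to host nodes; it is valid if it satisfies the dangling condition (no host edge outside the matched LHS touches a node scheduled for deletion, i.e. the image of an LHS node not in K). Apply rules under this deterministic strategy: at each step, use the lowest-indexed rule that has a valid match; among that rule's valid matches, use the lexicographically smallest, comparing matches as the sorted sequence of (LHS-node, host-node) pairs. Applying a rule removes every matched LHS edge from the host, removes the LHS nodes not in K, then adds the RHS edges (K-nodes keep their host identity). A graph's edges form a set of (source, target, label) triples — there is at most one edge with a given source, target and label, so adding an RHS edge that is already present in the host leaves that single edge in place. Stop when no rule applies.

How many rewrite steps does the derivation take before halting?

Answer: 3

Rewrite trace:
[0] host  ⇒  7 nodes, 9 edges  {1-p->1 1-q->1 3-p->2 4-p->3 4-p->4 5-p->2 5-p->5 6-p->3 6-p->6}
[1] R1 @ {0↦4, 1↦2, 2↦3}  ⇒  6 nodes, 7 edges  {1-p->1 1-q->1 3-p->2 5-p->2 5-p->5 6-p->3 6-p->6}
[2] R1 @ {0↦5, 1↦3, 2↦2}  ⇒  5 nodes, 5 edges  {1-p->1 1-q->1 3-p->2 6-p->3 6-p->6}
[3] R1 @ {0↦6, 1↦2, 2↦3}  ⇒  4 nodes, 3 edges  {1-p->1 1-q->1 3-p->2}
final graph: no rule applies after step 3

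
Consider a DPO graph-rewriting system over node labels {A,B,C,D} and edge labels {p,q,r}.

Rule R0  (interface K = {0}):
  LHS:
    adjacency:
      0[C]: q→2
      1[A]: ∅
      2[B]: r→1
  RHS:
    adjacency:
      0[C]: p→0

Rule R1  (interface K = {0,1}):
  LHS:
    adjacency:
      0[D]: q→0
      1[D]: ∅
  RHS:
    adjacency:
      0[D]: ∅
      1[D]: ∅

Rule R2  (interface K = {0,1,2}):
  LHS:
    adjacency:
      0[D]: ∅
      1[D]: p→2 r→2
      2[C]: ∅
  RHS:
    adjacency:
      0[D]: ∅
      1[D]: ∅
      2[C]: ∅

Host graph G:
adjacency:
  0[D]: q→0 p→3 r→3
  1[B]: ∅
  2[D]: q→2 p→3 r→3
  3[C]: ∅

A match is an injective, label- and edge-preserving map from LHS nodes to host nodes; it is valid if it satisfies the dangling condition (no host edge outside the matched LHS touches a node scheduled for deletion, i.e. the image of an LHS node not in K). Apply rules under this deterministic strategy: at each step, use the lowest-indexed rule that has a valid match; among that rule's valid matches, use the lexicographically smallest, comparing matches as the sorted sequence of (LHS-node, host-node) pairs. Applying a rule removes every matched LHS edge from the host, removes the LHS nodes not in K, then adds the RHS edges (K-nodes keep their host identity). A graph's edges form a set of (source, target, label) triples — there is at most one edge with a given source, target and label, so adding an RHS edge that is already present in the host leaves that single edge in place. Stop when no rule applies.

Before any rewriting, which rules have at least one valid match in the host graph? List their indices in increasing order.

R0: no valid match — LHS pattern not found
R1: 2 valid matches — {0↦0, 1↦2}, {0↦2, 1↦0}
R2: 2 valid matches — {0↦0, 1↦2, 2↦3}, {0↦2, 1↦0, 2↦3}

Answer: [R1,R2]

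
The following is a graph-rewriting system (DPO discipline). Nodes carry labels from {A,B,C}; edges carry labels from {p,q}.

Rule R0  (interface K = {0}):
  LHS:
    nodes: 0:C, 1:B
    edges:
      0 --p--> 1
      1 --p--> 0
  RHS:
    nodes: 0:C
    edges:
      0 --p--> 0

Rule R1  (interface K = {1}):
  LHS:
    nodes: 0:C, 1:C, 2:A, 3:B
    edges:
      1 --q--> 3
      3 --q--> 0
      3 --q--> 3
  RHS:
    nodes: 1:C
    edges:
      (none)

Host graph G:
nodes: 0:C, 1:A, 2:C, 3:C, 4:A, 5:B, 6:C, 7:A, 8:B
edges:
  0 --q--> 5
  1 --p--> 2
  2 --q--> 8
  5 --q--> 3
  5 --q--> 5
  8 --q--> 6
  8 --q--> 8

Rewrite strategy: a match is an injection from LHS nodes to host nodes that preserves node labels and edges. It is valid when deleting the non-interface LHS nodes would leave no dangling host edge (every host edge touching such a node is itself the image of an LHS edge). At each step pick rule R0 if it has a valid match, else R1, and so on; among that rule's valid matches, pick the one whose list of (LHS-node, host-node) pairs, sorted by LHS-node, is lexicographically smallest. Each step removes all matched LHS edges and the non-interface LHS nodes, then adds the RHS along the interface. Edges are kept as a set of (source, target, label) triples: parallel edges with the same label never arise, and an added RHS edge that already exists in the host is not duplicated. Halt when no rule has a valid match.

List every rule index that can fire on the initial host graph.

R0: no valid match — LHS pattern not found
R1: 4 valid matches — {0↦3, 1↦0, 2↦4, 3↦5}, {0↦3, 1↦0, 2↦7, 3↦5}, {0↦6, 1↦2, 2↦4, 3↦8} (+1 more)

Answer: [R1]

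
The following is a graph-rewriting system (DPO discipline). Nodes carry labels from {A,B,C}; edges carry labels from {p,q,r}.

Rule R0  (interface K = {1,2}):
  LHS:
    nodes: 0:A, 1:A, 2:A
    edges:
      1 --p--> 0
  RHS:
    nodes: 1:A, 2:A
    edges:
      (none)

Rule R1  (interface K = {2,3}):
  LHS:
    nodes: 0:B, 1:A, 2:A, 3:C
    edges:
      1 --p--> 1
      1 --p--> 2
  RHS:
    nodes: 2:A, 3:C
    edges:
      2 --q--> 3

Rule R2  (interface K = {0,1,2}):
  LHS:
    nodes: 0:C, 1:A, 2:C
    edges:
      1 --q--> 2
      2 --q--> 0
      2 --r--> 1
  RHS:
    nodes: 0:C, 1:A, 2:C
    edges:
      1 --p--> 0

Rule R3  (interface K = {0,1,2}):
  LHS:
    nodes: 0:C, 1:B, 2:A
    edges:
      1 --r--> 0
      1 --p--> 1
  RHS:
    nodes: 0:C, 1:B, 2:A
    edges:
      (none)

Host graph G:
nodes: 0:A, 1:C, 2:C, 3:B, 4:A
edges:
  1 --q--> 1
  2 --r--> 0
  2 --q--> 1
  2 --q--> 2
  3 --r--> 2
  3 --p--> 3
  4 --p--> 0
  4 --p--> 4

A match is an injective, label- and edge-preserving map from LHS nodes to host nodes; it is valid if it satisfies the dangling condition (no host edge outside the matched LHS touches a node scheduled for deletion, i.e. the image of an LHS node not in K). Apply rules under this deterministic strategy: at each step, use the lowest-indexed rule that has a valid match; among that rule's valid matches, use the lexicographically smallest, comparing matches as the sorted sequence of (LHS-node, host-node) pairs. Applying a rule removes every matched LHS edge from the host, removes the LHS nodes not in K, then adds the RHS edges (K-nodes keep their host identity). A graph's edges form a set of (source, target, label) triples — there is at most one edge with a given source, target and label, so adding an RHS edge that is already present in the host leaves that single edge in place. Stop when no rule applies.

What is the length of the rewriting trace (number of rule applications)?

[0] host  ⇒  5 nodes, 8 edges  {1-q->1 2-r->0 2-q->1 2-q->2 3-r->2 3-p->3 4-p->0 4-p->4}
[1] R3 @ {0↦2, 1↦3, 2↦0}  ⇒  5 nodes, 6 edges  {1-q->1 2-r->0 2-q->1 2-q->2 4-p->0 4-p->4}
[2] R1 @ {0↦3, 1↦4, 2↦0, 3↦1}  ⇒  3 nodes, 5 edges  {0-q->1 1-q->1 2-r->0 2-q->1 2-q->2}
final graph: no rule applies after step 2

Answer: 2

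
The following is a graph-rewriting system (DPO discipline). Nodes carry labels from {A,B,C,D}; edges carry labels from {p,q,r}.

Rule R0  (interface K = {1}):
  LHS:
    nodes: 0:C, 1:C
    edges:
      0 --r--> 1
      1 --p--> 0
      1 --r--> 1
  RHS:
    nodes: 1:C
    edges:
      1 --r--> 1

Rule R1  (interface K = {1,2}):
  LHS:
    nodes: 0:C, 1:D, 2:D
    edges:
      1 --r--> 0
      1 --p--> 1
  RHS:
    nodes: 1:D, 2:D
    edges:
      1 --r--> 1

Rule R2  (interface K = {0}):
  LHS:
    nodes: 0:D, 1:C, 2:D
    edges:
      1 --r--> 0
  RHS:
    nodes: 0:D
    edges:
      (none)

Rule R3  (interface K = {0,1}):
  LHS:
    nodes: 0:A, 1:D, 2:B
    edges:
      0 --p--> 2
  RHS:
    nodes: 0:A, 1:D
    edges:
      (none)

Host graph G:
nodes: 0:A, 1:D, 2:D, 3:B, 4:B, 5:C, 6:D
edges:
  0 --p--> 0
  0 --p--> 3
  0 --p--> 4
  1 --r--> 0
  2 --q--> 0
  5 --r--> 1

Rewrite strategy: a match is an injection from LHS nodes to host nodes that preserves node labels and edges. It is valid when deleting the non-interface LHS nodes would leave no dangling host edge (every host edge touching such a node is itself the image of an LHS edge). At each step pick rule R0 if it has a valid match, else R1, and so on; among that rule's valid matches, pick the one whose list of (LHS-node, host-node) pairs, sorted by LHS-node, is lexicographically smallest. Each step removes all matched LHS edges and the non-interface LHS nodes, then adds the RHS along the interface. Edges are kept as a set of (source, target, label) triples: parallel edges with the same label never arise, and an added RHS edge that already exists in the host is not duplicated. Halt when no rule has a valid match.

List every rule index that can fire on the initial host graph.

R0: no valid match — LHS pattern not found
R1: no valid match — LHS pattern not found
R2: 1 valid match — {0↦1, 1↦5, 2↦6}
R3: 6 valid matches — {0↦0, 1↦1, 2↦3}, {0↦0, 1↦1, 2↦4}, {0↦0, 1↦2, 2↦3} (+3 more)

Answer: [R2,R3]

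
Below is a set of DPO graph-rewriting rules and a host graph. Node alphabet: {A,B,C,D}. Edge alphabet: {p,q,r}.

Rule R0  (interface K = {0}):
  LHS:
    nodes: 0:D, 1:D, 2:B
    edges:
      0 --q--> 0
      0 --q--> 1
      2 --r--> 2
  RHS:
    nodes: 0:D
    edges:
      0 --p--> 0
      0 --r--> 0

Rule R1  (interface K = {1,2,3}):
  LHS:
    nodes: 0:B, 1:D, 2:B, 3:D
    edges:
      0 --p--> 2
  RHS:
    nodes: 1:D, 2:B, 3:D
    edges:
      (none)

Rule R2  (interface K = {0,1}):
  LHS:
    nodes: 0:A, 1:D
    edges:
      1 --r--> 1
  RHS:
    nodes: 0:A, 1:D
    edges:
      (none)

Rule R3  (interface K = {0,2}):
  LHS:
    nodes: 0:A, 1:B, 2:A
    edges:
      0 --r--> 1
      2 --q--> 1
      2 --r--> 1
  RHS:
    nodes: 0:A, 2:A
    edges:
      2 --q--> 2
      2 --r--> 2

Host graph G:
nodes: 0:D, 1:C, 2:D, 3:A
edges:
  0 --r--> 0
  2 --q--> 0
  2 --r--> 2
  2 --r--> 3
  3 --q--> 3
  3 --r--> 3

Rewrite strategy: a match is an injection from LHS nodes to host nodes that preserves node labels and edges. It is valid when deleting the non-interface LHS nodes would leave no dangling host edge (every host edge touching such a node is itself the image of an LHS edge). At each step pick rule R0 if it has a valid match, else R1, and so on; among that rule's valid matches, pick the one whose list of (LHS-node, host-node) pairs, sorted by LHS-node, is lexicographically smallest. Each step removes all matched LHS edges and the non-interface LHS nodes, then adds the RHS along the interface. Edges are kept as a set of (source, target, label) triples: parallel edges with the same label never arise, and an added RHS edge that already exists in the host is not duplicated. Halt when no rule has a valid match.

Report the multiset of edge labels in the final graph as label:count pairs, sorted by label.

initial: |V|=4 |E|=6  E = 0-r->0 2-q->0 2-r->2 2-r->3 3-q->3 3-r->3
step 1: apply R2 at {0↦3, 1↦0}  → |V|=4 |E|=5  E = 2-q->0 2-r->2 2-r->3 3-q->3 3-r->3
step 2: apply R2 at {0↦3, 1↦2}  → |V|=4 |E|=4  E = 2-q->0 2-r->3 3-q->3 3-r->3
final graph: no rule applies after step 2
NF edges: [(2, 0, 'q'), (2, 3, 'r'), (3, 3, 'q'), (3, 3, 'r')]

Answer: q:2 r:2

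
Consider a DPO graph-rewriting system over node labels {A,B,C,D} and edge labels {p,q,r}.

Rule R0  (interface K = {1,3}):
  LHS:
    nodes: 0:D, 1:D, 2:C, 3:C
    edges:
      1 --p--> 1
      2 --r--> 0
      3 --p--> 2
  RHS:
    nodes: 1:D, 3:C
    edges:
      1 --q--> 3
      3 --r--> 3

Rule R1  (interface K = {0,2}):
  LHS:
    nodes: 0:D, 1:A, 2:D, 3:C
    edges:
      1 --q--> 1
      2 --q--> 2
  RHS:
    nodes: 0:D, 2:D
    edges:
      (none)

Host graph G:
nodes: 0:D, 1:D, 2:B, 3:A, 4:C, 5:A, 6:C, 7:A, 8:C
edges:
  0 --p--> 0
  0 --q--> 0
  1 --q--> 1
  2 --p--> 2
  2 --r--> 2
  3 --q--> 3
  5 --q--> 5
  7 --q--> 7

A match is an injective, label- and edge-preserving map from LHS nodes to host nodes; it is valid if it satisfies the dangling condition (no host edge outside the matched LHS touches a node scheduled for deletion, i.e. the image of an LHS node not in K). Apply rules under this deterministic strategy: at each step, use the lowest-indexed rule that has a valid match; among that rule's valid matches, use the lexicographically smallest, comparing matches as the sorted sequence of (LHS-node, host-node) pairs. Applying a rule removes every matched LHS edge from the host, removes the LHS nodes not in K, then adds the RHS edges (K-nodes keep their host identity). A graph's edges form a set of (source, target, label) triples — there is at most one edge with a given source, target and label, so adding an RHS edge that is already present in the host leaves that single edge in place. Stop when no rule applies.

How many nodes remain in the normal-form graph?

initial: |V|=9 |E|=8  E = 0-p->0 0-q->0 1-q->1 2-p->2 2-r->2 3-q->3 5-q->5 7-q->7
step 1: apply R1 at {0↦0, 1↦3, 2↦1, 3↦4}  → |V|=7 |E|=6  E = 0-p->0 0-q->0 2-p->2 2-r->2 5-q->5 7-q->7
step 2: apply R1 at {0↦1, 1↦5, 2↦0, 3↦6}  → |V|=5 |E|=4  E = 0-p->0 2-p->2 2-r->2 7-q->7
halt: no rule applies after step 2
NF nodes: {0:D, 1:D, 2:B, 7:A, 8:C}

Answer: 5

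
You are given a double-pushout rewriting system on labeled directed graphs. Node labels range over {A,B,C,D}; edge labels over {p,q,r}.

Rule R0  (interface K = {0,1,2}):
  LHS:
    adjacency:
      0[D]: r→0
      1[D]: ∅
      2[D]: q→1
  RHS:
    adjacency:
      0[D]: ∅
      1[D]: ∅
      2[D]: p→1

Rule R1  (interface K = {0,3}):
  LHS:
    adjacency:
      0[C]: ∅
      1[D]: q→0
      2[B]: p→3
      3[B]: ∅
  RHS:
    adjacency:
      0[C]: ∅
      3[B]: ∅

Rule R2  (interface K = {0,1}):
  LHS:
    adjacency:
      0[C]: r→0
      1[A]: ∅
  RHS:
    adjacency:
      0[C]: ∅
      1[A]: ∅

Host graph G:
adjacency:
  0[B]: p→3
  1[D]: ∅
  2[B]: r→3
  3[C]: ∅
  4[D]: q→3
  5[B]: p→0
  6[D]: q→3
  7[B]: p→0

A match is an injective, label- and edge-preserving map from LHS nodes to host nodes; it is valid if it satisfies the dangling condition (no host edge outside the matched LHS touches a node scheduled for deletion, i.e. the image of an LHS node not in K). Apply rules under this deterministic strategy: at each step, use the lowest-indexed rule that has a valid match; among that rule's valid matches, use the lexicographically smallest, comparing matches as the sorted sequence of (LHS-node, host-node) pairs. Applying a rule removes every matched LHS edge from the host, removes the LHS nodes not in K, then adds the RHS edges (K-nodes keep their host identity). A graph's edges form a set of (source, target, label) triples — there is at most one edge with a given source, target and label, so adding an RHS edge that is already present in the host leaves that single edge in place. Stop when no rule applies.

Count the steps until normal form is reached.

[0] host  ⇒  8 nodes, 6 edges  {0-p->3 2-r->3 4-q->3 5-p->0 6-q->3 7-p->0}
[1] R1 @ {0↦3, 1↦4, 2↦5, 3↦0}  ⇒  6 nodes, 4 edges  {0-p->3 2-r->3 6-q->3 7-p->0}
[2] R1 @ {0↦3, 1↦6, 2↦7, 3↦0}  ⇒  4 nodes, 2 edges  {0-p->3 2-r->3}
halt: no rule applies after step 2

Answer: 2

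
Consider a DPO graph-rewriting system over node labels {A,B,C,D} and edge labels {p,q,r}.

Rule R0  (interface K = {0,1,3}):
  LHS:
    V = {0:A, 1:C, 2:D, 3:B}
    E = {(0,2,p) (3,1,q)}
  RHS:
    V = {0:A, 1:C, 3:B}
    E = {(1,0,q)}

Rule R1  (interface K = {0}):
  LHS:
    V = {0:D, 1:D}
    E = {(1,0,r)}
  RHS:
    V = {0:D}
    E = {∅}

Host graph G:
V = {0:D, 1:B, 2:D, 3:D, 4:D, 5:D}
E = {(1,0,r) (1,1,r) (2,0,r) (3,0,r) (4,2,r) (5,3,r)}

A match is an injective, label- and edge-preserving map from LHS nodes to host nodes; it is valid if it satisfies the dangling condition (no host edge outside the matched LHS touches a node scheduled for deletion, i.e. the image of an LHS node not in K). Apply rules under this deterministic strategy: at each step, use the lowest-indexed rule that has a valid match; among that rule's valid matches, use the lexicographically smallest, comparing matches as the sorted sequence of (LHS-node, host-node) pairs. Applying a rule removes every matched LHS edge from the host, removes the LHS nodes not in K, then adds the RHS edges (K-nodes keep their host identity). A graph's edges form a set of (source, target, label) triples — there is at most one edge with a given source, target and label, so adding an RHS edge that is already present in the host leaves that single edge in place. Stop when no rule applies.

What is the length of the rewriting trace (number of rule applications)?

Answer: 4

Steps:
start.  V:6 E:6  edges: 1-r->0 1-r->1 2-r->0 3-r->0 4-r->2 5-r->3
1. fire R1 via {0↦2, 1↦4}  →  V:5 E:5  edges: 1-r->0 1-r->1 2-r->0 3-r->0 5-r->3
2. fire R1 via {0↦0, 1↦2}  →  V:4 E:4  edges: 1-r->0 1-r->1 3-r->0 5-r->3
3. fire R1 via {0↦3, 1↦5}  →  V:3 E:3  edges: 1-r->0 1-r->1 3-r->0
4. fire R1 via {0↦0, 1↦3}  →  V:2 E:2  edges: 1-r->0 1-r->1
final graph: no rule applies after step 4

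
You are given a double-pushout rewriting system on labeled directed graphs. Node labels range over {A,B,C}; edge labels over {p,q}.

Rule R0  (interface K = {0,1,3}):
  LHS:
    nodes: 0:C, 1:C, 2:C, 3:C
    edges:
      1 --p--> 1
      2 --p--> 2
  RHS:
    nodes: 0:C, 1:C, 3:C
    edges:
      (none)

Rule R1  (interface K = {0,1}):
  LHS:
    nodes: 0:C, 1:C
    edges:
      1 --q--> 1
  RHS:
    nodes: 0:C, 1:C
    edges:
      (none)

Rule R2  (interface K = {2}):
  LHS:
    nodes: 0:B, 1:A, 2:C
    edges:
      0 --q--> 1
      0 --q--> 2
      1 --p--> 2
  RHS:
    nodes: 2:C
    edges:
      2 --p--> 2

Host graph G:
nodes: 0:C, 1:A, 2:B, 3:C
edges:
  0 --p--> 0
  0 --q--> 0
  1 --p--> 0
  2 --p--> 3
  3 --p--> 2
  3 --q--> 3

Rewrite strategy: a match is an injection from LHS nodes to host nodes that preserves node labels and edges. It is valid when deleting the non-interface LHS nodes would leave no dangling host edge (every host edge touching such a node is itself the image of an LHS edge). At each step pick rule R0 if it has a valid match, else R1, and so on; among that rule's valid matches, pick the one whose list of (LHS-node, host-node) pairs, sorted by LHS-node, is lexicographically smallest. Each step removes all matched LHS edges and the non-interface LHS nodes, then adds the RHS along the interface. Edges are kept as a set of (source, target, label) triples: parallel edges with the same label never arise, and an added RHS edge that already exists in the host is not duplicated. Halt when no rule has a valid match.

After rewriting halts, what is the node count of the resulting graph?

Answer: 4

Rewrite trace:
[0] host  ⇒  4 nodes, 6 edges  {0-p->0 0-q->0 1-p->0 2-p->3 3-p->2 3-q->3}
[1] R1 @ {0↦0, 1↦3}  ⇒  4 nodes, 5 edges  {0-p->0 0-q->0 1-p->0 2-p->3 3-p->2}
[2] R1 @ {0↦3, 1↦0}  ⇒  4 nodes, 4 edges  {0-p->0 1-p->0 2-p->3 3-p->2}
normal form: no rule applies after step 2
NF nodes: {0:C, 1:A, 2:B, 3:C}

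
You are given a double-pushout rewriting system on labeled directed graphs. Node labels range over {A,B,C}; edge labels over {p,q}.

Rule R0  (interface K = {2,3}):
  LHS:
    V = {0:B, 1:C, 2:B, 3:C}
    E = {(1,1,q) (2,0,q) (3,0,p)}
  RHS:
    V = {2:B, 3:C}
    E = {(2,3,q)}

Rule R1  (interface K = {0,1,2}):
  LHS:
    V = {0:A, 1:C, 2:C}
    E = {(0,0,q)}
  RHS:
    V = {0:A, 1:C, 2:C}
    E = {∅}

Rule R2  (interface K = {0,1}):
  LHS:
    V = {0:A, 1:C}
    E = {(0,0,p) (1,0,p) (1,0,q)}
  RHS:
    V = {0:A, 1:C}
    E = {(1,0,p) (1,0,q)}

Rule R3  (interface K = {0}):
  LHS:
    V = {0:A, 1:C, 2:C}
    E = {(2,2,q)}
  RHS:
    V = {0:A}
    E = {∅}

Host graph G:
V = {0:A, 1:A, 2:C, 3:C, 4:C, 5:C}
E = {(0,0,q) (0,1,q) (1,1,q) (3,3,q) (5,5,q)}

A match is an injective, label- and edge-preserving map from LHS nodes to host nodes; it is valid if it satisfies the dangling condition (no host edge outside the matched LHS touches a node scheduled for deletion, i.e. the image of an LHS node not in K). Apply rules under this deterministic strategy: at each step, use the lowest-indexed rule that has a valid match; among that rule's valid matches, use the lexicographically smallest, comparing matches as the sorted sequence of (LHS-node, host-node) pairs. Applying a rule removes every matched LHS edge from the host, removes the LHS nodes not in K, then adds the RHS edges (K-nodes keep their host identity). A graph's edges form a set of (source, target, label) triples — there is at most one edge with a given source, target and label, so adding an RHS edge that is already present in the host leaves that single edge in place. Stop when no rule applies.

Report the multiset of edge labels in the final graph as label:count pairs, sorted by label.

Answer: q:1

Derivation:
[0] host  ⇒  6 nodes, 5 edges  {0-q->0 0-q->1 1-q->1 3-q->3 5-q->5}
[1] R1 @ {0↦0, 1↦2, 2↦3}  ⇒  6 nodes, 4 edges  {0-q->1 1-q->1 3-q->3 5-q->5}
[2] R1 @ {0↦1, 1↦2, 2↦3}  ⇒  6 nodes, 3 edges  {0-q->1 3-q->3 5-q->5}
[3] R3 @ {0↦0, 1↦2, 2↦3}  ⇒  4 nodes, 2 edges  {0-q->1 5-q->5}
[4] R3 @ {0↦0, 1↦4, 2↦5}  ⇒  2 nodes, 1 edges  {0-q->1}
halt: no rule applies after step 4
NF edges: [(0, 1, 'q')]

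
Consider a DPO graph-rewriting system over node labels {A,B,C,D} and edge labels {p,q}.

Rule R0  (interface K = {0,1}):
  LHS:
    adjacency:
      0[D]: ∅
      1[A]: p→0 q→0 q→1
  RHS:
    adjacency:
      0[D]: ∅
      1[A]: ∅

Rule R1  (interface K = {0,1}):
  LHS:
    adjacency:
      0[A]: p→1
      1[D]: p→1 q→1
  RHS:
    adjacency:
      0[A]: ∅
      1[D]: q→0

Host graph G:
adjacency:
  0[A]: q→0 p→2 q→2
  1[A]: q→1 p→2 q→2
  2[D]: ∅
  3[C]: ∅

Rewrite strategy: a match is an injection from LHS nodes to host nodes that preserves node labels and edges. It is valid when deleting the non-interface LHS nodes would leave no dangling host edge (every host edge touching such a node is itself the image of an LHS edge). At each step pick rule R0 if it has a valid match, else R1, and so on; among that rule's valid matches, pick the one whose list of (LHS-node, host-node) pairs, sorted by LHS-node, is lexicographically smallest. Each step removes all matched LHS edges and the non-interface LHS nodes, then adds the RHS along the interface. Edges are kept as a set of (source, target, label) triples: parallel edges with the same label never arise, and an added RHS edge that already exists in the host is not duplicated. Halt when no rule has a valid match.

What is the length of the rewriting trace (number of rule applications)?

[0] host  ⇒  4 nodes, 6 edges  {0-q->0 0-p->2 0-q->2 1-q->1 1-p->2 1-q->2}
[1] R0 @ {0↦2, 1↦0}  ⇒  4 nodes, 3 edges  {1-q->1 1-p->2 1-q->2}
[2] R0 @ {0↦2, 1↦1}  ⇒  4 nodes, 0 edges  {∅}
final graph: no rule applies after step 2

Answer: 2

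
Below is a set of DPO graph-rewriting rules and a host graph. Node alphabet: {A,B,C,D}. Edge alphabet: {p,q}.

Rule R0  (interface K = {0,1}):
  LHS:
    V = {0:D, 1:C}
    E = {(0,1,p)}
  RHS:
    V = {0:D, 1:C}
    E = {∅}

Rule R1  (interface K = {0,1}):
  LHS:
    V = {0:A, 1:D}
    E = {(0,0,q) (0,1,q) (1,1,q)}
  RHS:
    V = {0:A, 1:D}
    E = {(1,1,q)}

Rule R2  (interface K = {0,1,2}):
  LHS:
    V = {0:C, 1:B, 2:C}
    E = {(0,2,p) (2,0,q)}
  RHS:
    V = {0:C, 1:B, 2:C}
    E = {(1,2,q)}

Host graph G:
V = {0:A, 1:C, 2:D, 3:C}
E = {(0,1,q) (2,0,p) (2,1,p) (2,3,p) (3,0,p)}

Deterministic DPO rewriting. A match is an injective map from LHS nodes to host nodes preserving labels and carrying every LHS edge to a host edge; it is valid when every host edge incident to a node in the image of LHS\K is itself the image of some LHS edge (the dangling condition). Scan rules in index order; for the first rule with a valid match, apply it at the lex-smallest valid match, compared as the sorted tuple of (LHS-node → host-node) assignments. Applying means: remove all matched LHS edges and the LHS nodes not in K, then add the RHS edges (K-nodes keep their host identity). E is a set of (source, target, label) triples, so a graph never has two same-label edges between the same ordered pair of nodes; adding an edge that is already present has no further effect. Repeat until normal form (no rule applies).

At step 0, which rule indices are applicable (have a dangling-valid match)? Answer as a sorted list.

R0: 2 valid matches — {0↦2, 1↦1}, {0↦2, 1↦3}
R1: no valid match — LHS pattern not found
R2: no valid match — LHS pattern not found

Answer: [R0]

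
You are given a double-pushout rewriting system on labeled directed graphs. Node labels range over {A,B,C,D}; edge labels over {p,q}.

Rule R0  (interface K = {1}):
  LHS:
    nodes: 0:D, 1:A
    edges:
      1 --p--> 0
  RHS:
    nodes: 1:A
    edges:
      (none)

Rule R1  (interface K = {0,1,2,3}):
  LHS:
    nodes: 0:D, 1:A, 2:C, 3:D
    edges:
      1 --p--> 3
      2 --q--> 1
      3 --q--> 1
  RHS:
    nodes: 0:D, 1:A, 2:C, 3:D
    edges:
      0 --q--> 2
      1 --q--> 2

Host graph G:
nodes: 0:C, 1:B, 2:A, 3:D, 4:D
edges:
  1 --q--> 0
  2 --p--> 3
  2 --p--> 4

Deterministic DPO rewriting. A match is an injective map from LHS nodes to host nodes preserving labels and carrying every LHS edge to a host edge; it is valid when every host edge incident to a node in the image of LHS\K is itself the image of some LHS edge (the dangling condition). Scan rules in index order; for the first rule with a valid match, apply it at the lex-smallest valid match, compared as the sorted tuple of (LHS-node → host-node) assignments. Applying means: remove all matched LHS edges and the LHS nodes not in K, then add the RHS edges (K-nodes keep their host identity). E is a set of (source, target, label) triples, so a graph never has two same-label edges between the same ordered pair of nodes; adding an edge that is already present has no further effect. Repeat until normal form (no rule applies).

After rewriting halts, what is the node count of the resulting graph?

[0] host  ⇒  5 nodes, 3 edges  {1-q->0 2-p->3 2-p->4}
[1] R0 @ {0↦3, 1↦2}  ⇒  4 nodes, 2 edges  {1-q->0 2-p->4}
[2] R0 @ {0↦4, 1↦2}  ⇒  3 nodes, 1 edges  {1-q->0}
normal form: no rule applies after step 2
NF nodes: {0:C, 1:B, 2:A}

Answer: 3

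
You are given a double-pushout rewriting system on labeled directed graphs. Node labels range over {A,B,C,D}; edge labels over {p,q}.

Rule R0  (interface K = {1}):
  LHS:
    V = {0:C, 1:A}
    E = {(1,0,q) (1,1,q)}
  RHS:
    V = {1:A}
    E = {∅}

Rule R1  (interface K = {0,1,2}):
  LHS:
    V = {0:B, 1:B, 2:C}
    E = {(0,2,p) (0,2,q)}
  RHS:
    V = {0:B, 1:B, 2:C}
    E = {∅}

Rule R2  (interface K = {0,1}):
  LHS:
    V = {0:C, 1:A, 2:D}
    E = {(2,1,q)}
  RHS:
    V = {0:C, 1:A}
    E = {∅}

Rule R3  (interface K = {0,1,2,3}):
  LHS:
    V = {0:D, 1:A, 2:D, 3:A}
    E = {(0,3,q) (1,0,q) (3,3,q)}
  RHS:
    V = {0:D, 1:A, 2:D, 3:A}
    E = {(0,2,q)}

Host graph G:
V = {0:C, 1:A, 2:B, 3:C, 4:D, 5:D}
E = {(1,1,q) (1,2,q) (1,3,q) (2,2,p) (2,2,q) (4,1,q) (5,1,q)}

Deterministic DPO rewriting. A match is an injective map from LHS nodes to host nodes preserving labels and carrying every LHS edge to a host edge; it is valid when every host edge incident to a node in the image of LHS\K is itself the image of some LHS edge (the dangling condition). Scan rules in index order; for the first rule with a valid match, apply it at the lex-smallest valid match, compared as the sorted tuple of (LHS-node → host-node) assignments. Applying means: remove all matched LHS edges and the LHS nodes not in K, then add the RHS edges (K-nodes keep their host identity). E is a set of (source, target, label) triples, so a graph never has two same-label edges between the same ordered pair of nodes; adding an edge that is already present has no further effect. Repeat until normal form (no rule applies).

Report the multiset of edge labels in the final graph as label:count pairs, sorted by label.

start.  V:6 E:7  edges: 1-q->1 1-q->2 1-q->3 2-p->2 2-q->2 4-q->1 5-q->1
1. fire R0 via {0↦3, 1↦1}  →  V:5 E:5  edges: 1-q->2 2-p->2 2-q->2 4-q->1 5-q->1
2. fire R2 via {0↦0, 1↦1, 2↦4}  →  V:4 E:4  edges: 1-q->2 2-p->2 2-q->2 5-q->1
3. fire R2 via {0↦0, 1↦1, 2↦5}  →  V:3 E:3  edges: 1-q->2 2-p->2 2-q->2
normal form: no rule applies after step 3
NF edges: [(1, 2, 'q'), (2, 2, 'p'), (2, 2, 'q')]

Answer: p:1 q:2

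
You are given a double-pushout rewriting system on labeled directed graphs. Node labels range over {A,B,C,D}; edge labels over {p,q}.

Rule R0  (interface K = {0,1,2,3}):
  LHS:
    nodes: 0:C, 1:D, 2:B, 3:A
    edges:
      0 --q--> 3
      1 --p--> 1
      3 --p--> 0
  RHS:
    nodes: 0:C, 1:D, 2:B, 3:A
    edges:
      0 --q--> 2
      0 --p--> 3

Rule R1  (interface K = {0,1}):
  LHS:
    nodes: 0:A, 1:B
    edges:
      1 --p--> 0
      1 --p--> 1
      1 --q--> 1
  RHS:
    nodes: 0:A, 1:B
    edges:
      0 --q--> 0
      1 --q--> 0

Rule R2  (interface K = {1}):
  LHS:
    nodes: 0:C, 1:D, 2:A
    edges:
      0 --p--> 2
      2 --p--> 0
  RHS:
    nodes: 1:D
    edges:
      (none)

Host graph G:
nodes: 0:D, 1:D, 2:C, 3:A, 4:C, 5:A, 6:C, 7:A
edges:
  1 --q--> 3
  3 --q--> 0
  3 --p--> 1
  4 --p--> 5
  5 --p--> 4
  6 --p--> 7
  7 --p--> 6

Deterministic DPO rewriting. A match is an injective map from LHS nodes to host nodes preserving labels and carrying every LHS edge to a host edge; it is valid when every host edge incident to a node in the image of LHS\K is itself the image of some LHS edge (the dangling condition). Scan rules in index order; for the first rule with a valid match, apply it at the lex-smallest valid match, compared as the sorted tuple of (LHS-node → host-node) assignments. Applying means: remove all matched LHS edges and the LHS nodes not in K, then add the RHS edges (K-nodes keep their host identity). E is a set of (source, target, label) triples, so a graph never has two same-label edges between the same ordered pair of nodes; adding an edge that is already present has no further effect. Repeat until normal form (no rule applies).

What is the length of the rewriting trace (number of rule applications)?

start.  V:8 E:7  edges: 1-q->3 3-q->0 3-p->1 4-p->5 5-p->4 6-p->7 7-p->6
1. fire R2 via {0↦4, 1↦0, 2↦5}  →  V:6 E:5  edges: 1-q->3 3-q->0 3-p->1 6-p->7 7-p->6
2. fire R2 via {0↦6, 1↦0, 2↦7}  →  V:4 E:3  edges: 1-q->3 3-q->0 3-p->1
halt: no rule applies after step 2

Answer: 2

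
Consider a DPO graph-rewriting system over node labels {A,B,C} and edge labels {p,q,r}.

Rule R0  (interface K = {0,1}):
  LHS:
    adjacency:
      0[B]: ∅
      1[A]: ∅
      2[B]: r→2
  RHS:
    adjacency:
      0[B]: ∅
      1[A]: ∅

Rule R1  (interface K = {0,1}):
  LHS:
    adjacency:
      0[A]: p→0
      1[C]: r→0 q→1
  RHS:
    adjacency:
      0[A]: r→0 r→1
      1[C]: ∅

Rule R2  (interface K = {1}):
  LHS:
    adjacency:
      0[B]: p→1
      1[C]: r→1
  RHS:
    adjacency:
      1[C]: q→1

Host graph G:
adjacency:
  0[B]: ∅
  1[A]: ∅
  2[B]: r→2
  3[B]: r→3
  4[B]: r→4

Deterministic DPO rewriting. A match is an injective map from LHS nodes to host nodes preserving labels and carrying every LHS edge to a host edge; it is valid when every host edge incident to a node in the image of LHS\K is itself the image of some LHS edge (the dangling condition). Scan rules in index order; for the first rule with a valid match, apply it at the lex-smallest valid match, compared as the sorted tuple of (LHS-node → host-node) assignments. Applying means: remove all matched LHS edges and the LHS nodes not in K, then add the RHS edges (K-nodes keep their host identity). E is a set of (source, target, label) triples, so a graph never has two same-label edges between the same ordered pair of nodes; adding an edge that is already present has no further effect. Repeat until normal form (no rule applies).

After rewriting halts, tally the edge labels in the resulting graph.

start.  V:5 E:3  edges: 2-r->2 3-r->3 4-r->4
1. fire R0 via {0↦0, 1↦1, 2↦2}  →  V:4 E:2  edges: 3-r->3 4-r->4
2. fire R0 via {0↦0, 1↦1, 2↦3}  →  V:3 E:1  edges: 4-r->4
3. fire R0 via {0↦0, 1↦1, 2↦4}  →  V:2 E:0  edges: ∅
halt: no rule applies after step 3
NF edges: []

Answer: (no edges)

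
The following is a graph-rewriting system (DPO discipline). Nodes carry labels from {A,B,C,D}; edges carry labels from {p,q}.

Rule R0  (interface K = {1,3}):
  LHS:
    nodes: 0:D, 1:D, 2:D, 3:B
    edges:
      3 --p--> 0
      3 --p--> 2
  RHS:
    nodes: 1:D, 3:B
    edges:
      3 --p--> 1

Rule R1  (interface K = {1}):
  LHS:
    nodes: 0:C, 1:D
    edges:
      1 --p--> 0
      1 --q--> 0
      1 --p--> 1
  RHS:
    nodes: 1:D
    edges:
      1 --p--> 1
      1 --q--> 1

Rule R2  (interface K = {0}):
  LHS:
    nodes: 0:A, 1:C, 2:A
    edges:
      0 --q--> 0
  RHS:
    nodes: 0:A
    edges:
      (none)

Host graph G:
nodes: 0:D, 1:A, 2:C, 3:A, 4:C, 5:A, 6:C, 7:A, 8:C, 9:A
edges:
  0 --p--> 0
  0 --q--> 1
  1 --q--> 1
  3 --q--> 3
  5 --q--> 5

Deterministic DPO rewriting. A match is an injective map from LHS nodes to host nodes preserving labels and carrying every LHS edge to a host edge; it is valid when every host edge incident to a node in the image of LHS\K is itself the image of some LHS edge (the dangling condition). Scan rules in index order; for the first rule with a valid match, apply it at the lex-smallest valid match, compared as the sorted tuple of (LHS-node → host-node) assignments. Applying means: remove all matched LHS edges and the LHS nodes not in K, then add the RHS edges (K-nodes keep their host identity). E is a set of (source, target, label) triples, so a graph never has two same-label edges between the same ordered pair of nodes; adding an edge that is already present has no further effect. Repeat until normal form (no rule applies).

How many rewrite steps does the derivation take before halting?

Answer: 3

Derivation:
initial: |V|=10 |E|=5  E = 0-p->0 0-q->1 1-q->1 3-q->3 5-q->5
step 1: apply R2 at {0↦1, 1↦2, 2↦7}  → |V|=8 |E|=4  E = 0-p->0 0-q->1 3-q->3 5-q->5
step 2: apply R2 at {0↦3, 1↦4, 2↦9}  → |V|=6 |E|=3  E = 0-p->0 0-q->1 5-q->5
step 3: apply R2 at {0↦5, 1↦6, 2↦3}  → |V|=4 |E|=2  E = 0-p->0 0-q->1
halt: no rule applies after step 3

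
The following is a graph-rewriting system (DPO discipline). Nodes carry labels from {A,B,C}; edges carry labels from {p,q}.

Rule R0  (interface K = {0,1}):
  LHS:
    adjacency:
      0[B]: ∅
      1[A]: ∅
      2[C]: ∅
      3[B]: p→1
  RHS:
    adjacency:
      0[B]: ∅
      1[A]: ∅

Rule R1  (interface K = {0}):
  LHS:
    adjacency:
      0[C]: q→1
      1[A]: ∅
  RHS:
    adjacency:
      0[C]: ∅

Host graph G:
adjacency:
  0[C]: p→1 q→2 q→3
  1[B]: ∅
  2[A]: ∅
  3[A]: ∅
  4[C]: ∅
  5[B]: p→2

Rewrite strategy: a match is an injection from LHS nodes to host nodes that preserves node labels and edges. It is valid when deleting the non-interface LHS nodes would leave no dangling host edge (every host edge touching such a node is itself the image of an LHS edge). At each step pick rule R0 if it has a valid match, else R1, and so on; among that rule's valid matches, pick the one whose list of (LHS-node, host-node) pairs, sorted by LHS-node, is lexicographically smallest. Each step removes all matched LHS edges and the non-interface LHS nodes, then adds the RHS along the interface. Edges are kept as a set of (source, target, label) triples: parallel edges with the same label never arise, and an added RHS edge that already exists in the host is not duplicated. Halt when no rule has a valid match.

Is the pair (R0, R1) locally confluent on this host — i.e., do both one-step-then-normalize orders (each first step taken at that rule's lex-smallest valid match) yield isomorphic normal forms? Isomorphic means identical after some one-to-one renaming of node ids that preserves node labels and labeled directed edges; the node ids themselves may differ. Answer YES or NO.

branch R0-first: apply at {0↦1, 1↦2, 2↦4, 3↦5} → |E|=3, then 2 more step(s) → NF |V|=2 |E|=1 V={0:C, 1:B} E=0-p->1
branch R1-first: apply at {0↦0, 1↦3} → |E|=3, then 2 more step(s) → NF |V|=2 |E|=1 V={0:C, 1:B} E=0-p->1
graphs isomorphic (equal up to label-preserving node renaming)

Answer: YES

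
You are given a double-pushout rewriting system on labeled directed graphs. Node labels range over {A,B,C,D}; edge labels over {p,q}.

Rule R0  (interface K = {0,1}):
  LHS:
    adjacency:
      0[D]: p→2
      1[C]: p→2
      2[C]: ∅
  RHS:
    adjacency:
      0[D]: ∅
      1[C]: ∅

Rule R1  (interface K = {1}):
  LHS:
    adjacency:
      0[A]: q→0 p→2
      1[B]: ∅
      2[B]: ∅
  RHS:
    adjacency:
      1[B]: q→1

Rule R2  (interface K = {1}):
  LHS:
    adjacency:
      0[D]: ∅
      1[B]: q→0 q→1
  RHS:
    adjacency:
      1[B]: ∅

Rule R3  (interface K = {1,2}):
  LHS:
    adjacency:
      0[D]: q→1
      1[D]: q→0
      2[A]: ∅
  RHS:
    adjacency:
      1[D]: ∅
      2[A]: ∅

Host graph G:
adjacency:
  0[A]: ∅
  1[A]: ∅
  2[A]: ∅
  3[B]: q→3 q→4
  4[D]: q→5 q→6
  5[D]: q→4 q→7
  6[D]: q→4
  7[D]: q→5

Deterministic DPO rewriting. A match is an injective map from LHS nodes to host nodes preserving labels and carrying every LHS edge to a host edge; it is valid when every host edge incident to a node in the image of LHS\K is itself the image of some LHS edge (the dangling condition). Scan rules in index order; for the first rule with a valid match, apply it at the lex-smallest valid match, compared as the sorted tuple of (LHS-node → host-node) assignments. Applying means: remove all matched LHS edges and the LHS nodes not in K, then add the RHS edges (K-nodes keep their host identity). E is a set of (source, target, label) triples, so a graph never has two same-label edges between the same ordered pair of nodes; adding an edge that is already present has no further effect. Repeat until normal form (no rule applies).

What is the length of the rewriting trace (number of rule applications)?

initial: |V|=8 |E|=8  E = 3-q->3 3-q->4 4-q->5 4-q->6 5-q->4 5-q->7 6-q->4 7-q->5
step 1: apply R3 at {0↦6, 1↦4, 2↦0}  → |V|=7 |E|=6  E = 3-q->3 3-q->4 4-q->5 5-q->4 5-q->7 7-q->5
step 2: apply R3 at {0↦7, 1↦5, 2↦0}  → |V|=6 |E|=4  E = 3-q->3 3-q->4 4-q->5 5-q->4
step 3: apply R3 at {0↦5, 1↦4, 2↦0}  → |V|=5 |E|=2  E = 3-q->3 3-q->4
step 4: apply R2 at {0↦4, 1↦3}  → |V|=4 |E|=0  E = ∅
normal form: no rule applies after step 4

Answer: 4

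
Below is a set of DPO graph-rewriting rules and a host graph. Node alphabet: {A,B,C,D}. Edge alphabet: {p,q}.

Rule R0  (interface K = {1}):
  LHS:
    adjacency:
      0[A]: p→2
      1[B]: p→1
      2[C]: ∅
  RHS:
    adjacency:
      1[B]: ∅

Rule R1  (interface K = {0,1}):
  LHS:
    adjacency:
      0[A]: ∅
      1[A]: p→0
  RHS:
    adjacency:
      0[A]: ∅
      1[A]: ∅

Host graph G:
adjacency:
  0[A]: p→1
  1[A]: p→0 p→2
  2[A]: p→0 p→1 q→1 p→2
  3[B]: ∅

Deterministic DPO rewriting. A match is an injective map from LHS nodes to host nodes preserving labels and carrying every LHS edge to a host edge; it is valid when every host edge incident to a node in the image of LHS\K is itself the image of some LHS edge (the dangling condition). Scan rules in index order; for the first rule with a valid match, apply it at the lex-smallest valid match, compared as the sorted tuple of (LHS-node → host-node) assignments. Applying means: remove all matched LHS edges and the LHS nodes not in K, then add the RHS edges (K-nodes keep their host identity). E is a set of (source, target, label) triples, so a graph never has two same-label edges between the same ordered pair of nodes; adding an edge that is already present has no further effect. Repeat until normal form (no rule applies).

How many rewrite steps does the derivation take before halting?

Answer: 5

Rewrite trace:
start.  V:4 E:7  edges: 0-p->1 1-p->0 1-p->2 2-p->0 2-p->1 2-q->1 2-p->2
1. fire R1 via {0↦0, 1↦1}  →  V:4 E:6  edges: 0-p->1 1-p->2 2-p->0 2-p->1 2-q->1 2-p->2
2. fire R1 via {0↦0, 1↦2}  →  V:4 E:5  edges: 0-p->1 1-p->2 2-p->1 2-q->1 2-p->2
3. fire R1 via {0↦1, 1↦0}  →  V:4 E:4  edges: 1-p->2 2-p->1 2-q->1 2-p->2
4. fire R1 via {0↦1, 1↦2}  →  V:4 E:3  edges: 1-p->2 2-q->1 2-p->2
5. fire R1 via {0↦2, 1↦1}  →  V:4 E:2  edges: 2-q->1 2-p->2
final graph: no rule applies after step 5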